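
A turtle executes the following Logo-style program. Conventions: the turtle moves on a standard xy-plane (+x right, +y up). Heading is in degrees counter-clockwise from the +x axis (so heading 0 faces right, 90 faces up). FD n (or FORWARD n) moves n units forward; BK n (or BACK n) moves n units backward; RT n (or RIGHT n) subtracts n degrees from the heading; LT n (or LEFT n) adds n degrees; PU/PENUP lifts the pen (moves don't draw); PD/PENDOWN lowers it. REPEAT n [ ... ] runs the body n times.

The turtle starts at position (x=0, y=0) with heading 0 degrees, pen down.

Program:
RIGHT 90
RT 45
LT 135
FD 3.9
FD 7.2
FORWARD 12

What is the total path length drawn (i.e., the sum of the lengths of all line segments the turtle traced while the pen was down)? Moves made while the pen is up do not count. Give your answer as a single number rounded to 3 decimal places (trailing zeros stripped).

Executing turtle program step by step:
Start: pos=(0,0), heading=0, pen down
RT 90: heading 0 -> 270
RT 45: heading 270 -> 225
LT 135: heading 225 -> 0
FD 3.9: (0,0) -> (3.9,0) [heading=0, draw]
FD 7.2: (3.9,0) -> (11.1,0) [heading=0, draw]
FD 12: (11.1,0) -> (23.1,0) [heading=0, draw]
Final: pos=(23.1,0), heading=0, 3 segment(s) drawn

Segment lengths:
  seg 1: (0,0) -> (3.9,0), length = 3.9
  seg 2: (3.9,0) -> (11.1,0), length = 7.2
  seg 3: (11.1,0) -> (23.1,0), length = 12
Total = 23.1

Answer: 23.1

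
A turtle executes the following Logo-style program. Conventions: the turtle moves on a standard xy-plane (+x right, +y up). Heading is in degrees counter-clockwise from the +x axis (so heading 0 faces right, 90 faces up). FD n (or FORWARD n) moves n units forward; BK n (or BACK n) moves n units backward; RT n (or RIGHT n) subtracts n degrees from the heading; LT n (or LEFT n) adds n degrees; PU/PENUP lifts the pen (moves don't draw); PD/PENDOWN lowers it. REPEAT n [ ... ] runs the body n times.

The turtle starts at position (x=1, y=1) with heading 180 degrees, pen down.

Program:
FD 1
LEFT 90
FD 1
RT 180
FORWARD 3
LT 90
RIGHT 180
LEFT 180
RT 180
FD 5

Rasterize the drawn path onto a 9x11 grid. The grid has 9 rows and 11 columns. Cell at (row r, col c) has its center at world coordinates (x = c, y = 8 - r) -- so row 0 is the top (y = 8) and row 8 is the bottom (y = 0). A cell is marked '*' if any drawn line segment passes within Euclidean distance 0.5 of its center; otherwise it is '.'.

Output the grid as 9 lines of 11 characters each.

Segment 0: (1,1) -> (0,1)
Segment 1: (0,1) -> (-0,0)
Segment 2: (-0,0) -> (0,3)
Segment 3: (0,3) -> (5,3)

Answer: ...........
...........
...........
...........
...........
******.....
*..........
**.........
*..........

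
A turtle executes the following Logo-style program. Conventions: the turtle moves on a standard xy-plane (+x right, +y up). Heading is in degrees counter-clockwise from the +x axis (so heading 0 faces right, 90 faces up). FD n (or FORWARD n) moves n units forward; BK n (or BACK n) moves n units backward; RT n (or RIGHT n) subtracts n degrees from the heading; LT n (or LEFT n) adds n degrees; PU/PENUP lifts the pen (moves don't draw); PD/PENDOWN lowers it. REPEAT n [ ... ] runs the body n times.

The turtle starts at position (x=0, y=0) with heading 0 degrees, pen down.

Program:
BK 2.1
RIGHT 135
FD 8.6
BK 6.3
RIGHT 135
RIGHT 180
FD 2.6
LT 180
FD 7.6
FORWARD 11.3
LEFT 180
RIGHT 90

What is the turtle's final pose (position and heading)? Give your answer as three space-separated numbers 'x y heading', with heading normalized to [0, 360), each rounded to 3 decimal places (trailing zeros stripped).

Answer: -3.726 14.674 180

Derivation:
Executing turtle program step by step:
Start: pos=(0,0), heading=0, pen down
BK 2.1: (0,0) -> (-2.1,0) [heading=0, draw]
RT 135: heading 0 -> 225
FD 8.6: (-2.1,0) -> (-8.181,-6.081) [heading=225, draw]
BK 6.3: (-8.181,-6.081) -> (-3.726,-1.626) [heading=225, draw]
RT 135: heading 225 -> 90
RT 180: heading 90 -> 270
FD 2.6: (-3.726,-1.626) -> (-3.726,-4.226) [heading=270, draw]
LT 180: heading 270 -> 90
FD 7.6: (-3.726,-4.226) -> (-3.726,3.374) [heading=90, draw]
FD 11.3: (-3.726,3.374) -> (-3.726,14.674) [heading=90, draw]
LT 180: heading 90 -> 270
RT 90: heading 270 -> 180
Final: pos=(-3.726,14.674), heading=180, 6 segment(s) drawn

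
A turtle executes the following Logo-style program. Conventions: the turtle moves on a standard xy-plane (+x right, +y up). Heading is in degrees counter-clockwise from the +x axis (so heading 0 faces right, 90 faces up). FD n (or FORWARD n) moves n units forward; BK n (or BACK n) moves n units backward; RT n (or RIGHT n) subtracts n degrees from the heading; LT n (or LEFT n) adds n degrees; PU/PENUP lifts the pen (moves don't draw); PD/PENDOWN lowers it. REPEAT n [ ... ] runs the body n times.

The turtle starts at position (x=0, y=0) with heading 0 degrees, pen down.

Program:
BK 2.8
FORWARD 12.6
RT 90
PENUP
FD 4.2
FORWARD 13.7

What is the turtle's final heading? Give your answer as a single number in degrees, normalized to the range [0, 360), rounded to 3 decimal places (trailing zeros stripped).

Executing turtle program step by step:
Start: pos=(0,0), heading=0, pen down
BK 2.8: (0,0) -> (-2.8,0) [heading=0, draw]
FD 12.6: (-2.8,0) -> (9.8,0) [heading=0, draw]
RT 90: heading 0 -> 270
PU: pen up
FD 4.2: (9.8,0) -> (9.8,-4.2) [heading=270, move]
FD 13.7: (9.8,-4.2) -> (9.8,-17.9) [heading=270, move]
Final: pos=(9.8,-17.9), heading=270, 2 segment(s) drawn

Answer: 270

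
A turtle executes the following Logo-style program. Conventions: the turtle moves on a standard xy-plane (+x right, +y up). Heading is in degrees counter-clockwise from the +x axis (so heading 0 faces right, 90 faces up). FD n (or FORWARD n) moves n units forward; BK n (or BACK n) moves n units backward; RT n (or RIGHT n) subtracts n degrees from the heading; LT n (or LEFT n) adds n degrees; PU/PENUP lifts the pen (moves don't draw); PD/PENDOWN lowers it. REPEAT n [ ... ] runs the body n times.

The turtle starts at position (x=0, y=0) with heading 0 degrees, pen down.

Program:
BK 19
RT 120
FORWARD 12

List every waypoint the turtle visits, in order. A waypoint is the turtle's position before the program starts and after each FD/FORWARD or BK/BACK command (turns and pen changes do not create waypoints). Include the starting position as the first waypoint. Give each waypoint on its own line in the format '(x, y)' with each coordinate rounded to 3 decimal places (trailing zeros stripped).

Executing turtle program step by step:
Start: pos=(0,0), heading=0, pen down
BK 19: (0,0) -> (-19,0) [heading=0, draw]
RT 120: heading 0 -> 240
FD 12: (-19,0) -> (-25,-10.392) [heading=240, draw]
Final: pos=(-25,-10.392), heading=240, 2 segment(s) drawn
Waypoints (3 total):
(0, 0)
(-19, 0)
(-25, -10.392)

Answer: (0, 0)
(-19, 0)
(-25, -10.392)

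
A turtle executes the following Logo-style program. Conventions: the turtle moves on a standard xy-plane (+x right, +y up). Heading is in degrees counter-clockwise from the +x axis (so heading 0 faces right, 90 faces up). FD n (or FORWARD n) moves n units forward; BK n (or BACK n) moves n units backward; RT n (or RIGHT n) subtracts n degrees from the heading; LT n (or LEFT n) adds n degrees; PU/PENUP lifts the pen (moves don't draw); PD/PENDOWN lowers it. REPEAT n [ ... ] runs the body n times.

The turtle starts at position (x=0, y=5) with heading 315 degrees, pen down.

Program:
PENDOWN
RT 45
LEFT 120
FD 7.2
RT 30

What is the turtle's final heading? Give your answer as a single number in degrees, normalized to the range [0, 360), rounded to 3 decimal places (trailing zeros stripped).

Executing turtle program step by step:
Start: pos=(0,5), heading=315, pen down
PD: pen down
RT 45: heading 315 -> 270
LT 120: heading 270 -> 30
FD 7.2: (0,5) -> (6.235,8.6) [heading=30, draw]
RT 30: heading 30 -> 0
Final: pos=(6.235,8.6), heading=0, 1 segment(s) drawn

Answer: 0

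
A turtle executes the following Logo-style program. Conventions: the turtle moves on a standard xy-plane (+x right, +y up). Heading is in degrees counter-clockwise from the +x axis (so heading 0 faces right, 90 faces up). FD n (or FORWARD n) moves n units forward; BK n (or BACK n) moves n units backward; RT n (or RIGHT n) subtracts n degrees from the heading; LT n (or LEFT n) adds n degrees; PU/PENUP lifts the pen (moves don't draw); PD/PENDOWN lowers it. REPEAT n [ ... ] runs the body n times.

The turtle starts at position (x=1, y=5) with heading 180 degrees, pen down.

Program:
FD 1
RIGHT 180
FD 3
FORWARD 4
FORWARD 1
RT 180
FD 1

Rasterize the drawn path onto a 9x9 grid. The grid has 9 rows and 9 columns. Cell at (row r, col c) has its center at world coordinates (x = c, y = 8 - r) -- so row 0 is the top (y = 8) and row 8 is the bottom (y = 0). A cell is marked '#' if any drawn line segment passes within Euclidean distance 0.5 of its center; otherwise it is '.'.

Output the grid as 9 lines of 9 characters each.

Segment 0: (1,5) -> (0,5)
Segment 1: (0,5) -> (3,5)
Segment 2: (3,5) -> (7,5)
Segment 3: (7,5) -> (8,5)
Segment 4: (8,5) -> (7,5)

Answer: .........
.........
.........
#########
.........
.........
.........
.........
.........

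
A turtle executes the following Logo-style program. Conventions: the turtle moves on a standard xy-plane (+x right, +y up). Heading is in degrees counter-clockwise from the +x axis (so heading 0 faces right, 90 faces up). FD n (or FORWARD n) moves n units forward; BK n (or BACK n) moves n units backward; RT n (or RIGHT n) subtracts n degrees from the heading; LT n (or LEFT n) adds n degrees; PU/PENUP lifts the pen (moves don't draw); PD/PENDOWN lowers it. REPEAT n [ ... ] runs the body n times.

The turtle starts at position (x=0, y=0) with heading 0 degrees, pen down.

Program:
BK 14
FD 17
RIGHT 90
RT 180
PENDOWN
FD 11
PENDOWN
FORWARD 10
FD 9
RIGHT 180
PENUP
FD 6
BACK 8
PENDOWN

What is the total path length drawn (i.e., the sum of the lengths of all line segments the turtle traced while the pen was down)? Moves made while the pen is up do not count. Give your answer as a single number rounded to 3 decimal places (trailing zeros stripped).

Executing turtle program step by step:
Start: pos=(0,0), heading=0, pen down
BK 14: (0,0) -> (-14,0) [heading=0, draw]
FD 17: (-14,0) -> (3,0) [heading=0, draw]
RT 90: heading 0 -> 270
RT 180: heading 270 -> 90
PD: pen down
FD 11: (3,0) -> (3,11) [heading=90, draw]
PD: pen down
FD 10: (3,11) -> (3,21) [heading=90, draw]
FD 9: (3,21) -> (3,30) [heading=90, draw]
RT 180: heading 90 -> 270
PU: pen up
FD 6: (3,30) -> (3,24) [heading=270, move]
BK 8: (3,24) -> (3,32) [heading=270, move]
PD: pen down
Final: pos=(3,32), heading=270, 5 segment(s) drawn

Segment lengths:
  seg 1: (0,0) -> (-14,0), length = 14
  seg 2: (-14,0) -> (3,0), length = 17
  seg 3: (3,0) -> (3,11), length = 11
  seg 4: (3,11) -> (3,21), length = 10
  seg 5: (3,21) -> (3,30), length = 9
Total = 61

Answer: 61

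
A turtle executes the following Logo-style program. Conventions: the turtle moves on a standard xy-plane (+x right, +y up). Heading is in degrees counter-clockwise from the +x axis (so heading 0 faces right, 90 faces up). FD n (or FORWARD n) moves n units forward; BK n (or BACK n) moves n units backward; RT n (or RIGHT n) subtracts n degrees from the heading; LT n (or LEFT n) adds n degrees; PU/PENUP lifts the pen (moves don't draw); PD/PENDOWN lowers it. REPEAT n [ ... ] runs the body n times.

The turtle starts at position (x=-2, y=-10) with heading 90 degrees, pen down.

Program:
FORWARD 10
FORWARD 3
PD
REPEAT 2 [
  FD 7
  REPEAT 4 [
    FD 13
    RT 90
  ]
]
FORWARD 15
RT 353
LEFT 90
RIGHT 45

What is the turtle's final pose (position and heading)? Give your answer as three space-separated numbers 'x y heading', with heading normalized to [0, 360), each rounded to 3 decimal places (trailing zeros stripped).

Executing turtle program step by step:
Start: pos=(-2,-10), heading=90, pen down
FD 10: (-2,-10) -> (-2,0) [heading=90, draw]
FD 3: (-2,0) -> (-2,3) [heading=90, draw]
PD: pen down
REPEAT 2 [
  -- iteration 1/2 --
  FD 7: (-2,3) -> (-2,10) [heading=90, draw]
  REPEAT 4 [
    -- iteration 1/4 --
    FD 13: (-2,10) -> (-2,23) [heading=90, draw]
    RT 90: heading 90 -> 0
    -- iteration 2/4 --
    FD 13: (-2,23) -> (11,23) [heading=0, draw]
    RT 90: heading 0 -> 270
    -- iteration 3/4 --
    FD 13: (11,23) -> (11,10) [heading=270, draw]
    RT 90: heading 270 -> 180
    -- iteration 4/4 --
    FD 13: (11,10) -> (-2,10) [heading=180, draw]
    RT 90: heading 180 -> 90
  ]
  -- iteration 2/2 --
  FD 7: (-2,10) -> (-2,17) [heading=90, draw]
  REPEAT 4 [
    -- iteration 1/4 --
    FD 13: (-2,17) -> (-2,30) [heading=90, draw]
    RT 90: heading 90 -> 0
    -- iteration 2/4 --
    FD 13: (-2,30) -> (11,30) [heading=0, draw]
    RT 90: heading 0 -> 270
    -- iteration 3/4 --
    FD 13: (11,30) -> (11,17) [heading=270, draw]
    RT 90: heading 270 -> 180
    -- iteration 4/4 --
    FD 13: (11,17) -> (-2,17) [heading=180, draw]
    RT 90: heading 180 -> 90
  ]
]
FD 15: (-2,17) -> (-2,32) [heading=90, draw]
RT 353: heading 90 -> 97
LT 90: heading 97 -> 187
RT 45: heading 187 -> 142
Final: pos=(-2,32), heading=142, 13 segment(s) drawn

Answer: -2 32 142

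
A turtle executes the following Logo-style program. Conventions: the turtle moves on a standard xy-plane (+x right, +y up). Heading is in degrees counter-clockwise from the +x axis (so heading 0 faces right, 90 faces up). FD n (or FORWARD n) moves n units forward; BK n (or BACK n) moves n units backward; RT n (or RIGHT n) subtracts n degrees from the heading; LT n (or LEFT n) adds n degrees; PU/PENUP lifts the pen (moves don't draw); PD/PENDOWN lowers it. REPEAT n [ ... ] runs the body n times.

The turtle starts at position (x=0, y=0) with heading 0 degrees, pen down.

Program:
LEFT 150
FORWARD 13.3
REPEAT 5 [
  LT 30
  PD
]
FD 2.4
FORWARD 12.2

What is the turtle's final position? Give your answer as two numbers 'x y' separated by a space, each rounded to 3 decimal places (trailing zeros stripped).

Answer: -4.218 -5.994

Derivation:
Executing turtle program step by step:
Start: pos=(0,0), heading=0, pen down
LT 150: heading 0 -> 150
FD 13.3: (0,0) -> (-11.518,6.65) [heading=150, draw]
REPEAT 5 [
  -- iteration 1/5 --
  LT 30: heading 150 -> 180
  PD: pen down
  -- iteration 2/5 --
  LT 30: heading 180 -> 210
  PD: pen down
  -- iteration 3/5 --
  LT 30: heading 210 -> 240
  PD: pen down
  -- iteration 4/5 --
  LT 30: heading 240 -> 270
  PD: pen down
  -- iteration 5/5 --
  LT 30: heading 270 -> 300
  PD: pen down
]
FD 2.4: (-11.518,6.65) -> (-10.318,4.572) [heading=300, draw]
FD 12.2: (-10.318,4.572) -> (-4.218,-5.994) [heading=300, draw]
Final: pos=(-4.218,-5.994), heading=300, 3 segment(s) drawn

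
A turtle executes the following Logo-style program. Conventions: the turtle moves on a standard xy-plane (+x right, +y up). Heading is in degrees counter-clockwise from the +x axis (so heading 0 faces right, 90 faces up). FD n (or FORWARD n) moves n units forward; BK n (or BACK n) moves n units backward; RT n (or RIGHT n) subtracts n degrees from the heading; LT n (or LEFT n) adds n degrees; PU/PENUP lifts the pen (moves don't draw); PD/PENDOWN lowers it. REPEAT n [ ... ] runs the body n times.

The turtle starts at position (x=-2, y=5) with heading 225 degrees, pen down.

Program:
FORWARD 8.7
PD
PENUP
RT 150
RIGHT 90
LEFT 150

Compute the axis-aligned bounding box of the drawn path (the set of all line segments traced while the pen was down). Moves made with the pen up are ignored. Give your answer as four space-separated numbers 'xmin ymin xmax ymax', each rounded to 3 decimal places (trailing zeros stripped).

Answer: -8.152 -1.152 -2 5

Derivation:
Executing turtle program step by step:
Start: pos=(-2,5), heading=225, pen down
FD 8.7: (-2,5) -> (-8.152,-1.152) [heading=225, draw]
PD: pen down
PU: pen up
RT 150: heading 225 -> 75
RT 90: heading 75 -> 345
LT 150: heading 345 -> 135
Final: pos=(-8.152,-1.152), heading=135, 1 segment(s) drawn

Segment endpoints: x in {-8.152, -2}, y in {-1.152, 5}
xmin=-8.152, ymin=-1.152, xmax=-2, ymax=5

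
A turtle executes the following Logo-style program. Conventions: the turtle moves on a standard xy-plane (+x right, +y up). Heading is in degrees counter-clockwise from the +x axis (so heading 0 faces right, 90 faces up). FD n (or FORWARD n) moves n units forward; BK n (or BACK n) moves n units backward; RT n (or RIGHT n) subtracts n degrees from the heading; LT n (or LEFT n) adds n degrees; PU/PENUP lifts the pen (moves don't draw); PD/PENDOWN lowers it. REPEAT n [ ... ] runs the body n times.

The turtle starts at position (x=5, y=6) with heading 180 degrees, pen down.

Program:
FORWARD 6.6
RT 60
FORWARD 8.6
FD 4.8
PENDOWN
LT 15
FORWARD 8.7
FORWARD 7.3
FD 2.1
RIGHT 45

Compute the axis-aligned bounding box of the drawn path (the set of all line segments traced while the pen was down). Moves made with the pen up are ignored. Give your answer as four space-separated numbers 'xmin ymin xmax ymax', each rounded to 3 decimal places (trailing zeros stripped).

Executing turtle program step by step:
Start: pos=(5,6), heading=180, pen down
FD 6.6: (5,6) -> (-1.6,6) [heading=180, draw]
RT 60: heading 180 -> 120
FD 8.6: (-1.6,6) -> (-5.9,13.448) [heading=120, draw]
FD 4.8: (-5.9,13.448) -> (-8.3,17.605) [heading=120, draw]
PD: pen down
LT 15: heading 120 -> 135
FD 8.7: (-8.3,17.605) -> (-14.452,23.757) [heading=135, draw]
FD 7.3: (-14.452,23.757) -> (-19.614,28.918) [heading=135, draw]
FD 2.1: (-19.614,28.918) -> (-21.099,30.403) [heading=135, draw]
RT 45: heading 135 -> 90
Final: pos=(-21.099,30.403), heading=90, 6 segment(s) drawn

Segment endpoints: x in {-21.099, -19.614, -14.452, -8.3, -5.9, -1.6, 5}, y in {6, 6, 13.448, 17.605, 23.757, 28.918, 30.403}
xmin=-21.099, ymin=6, xmax=5, ymax=30.403

Answer: -21.099 6 5 30.403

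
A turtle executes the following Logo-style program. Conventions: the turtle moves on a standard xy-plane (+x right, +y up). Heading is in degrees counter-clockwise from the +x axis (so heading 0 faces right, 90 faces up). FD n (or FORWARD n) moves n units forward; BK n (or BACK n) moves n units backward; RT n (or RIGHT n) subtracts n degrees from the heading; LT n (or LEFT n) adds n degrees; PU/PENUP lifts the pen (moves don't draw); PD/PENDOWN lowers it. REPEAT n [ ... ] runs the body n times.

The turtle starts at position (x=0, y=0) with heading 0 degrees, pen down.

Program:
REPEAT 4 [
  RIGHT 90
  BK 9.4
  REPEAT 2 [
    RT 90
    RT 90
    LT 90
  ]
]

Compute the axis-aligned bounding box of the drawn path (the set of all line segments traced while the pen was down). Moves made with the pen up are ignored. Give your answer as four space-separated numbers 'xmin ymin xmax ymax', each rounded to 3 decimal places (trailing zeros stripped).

Executing turtle program step by step:
Start: pos=(0,0), heading=0, pen down
REPEAT 4 [
  -- iteration 1/4 --
  RT 90: heading 0 -> 270
  BK 9.4: (0,0) -> (0,9.4) [heading=270, draw]
  REPEAT 2 [
    -- iteration 1/2 --
    RT 90: heading 270 -> 180
    RT 90: heading 180 -> 90
    LT 90: heading 90 -> 180
    -- iteration 2/2 --
    RT 90: heading 180 -> 90
    RT 90: heading 90 -> 0
    LT 90: heading 0 -> 90
  ]
  -- iteration 2/4 --
  RT 90: heading 90 -> 0
  BK 9.4: (0,9.4) -> (-9.4,9.4) [heading=0, draw]
  REPEAT 2 [
    -- iteration 1/2 --
    RT 90: heading 0 -> 270
    RT 90: heading 270 -> 180
    LT 90: heading 180 -> 270
    -- iteration 2/2 --
    RT 90: heading 270 -> 180
    RT 90: heading 180 -> 90
    LT 90: heading 90 -> 180
  ]
  -- iteration 3/4 --
  RT 90: heading 180 -> 90
  BK 9.4: (-9.4,9.4) -> (-9.4,0) [heading=90, draw]
  REPEAT 2 [
    -- iteration 1/2 --
    RT 90: heading 90 -> 0
    RT 90: heading 0 -> 270
    LT 90: heading 270 -> 0
    -- iteration 2/2 --
    RT 90: heading 0 -> 270
    RT 90: heading 270 -> 180
    LT 90: heading 180 -> 270
  ]
  -- iteration 4/4 --
  RT 90: heading 270 -> 180
  BK 9.4: (-9.4,0) -> (0,0) [heading=180, draw]
  REPEAT 2 [
    -- iteration 1/2 --
    RT 90: heading 180 -> 90
    RT 90: heading 90 -> 0
    LT 90: heading 0 -> 90
    -- iteration 2/2 --
    RT 90: heading 90 -> 0
    RT 90: heading 0 -> 270
    LT 90: heading 270 -> 0
  ]
]
Final: pos=(0,0), heading=0, 4 segment(s) drawn

Segment endpoints: x in {-9.4, -9.4, 0, 0, 0}, y in {0, 0, 0, 9.4, 9.4}
xmin=-9.4, ymin=0, xmax=0, ymax=9.4

Answer: -9.4 0 0 9.4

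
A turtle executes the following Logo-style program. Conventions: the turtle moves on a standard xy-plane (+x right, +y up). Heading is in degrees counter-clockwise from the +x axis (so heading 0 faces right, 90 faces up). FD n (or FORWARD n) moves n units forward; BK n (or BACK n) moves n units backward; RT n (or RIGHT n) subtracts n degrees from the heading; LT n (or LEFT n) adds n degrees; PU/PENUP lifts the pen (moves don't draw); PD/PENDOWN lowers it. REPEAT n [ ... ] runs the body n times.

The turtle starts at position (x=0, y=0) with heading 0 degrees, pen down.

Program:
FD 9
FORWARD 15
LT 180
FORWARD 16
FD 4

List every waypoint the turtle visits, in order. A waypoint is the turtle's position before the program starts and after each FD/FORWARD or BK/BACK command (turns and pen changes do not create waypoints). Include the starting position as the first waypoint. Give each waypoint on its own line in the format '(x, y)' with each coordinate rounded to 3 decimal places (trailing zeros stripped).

Answer: (0, 0)
(9, 0)
(24, 0)
(8, 0)
(4, 0)

Derivation:
Executing turtle program step by step:
Start: pos=(0,0), heading=0, pen down
FD 9: (0,0) -> (9,0) [heading=0, draw]
FD 15: (9,0) -> (24,0) [heading=0, draw]
LT 180: heading 0 -> 180
FD 16: (24,0) -> (8,0) [heading=180, draw]
FD 4: (8,0) -> (4,0) [heading=180, draw]
Final: pos=(4,0), heading=180, 4 segment(s) drawn
Waypoints (5 total):
(0, 0)
(9, 0)
(24, 0)
(8, 0)
(4, 0)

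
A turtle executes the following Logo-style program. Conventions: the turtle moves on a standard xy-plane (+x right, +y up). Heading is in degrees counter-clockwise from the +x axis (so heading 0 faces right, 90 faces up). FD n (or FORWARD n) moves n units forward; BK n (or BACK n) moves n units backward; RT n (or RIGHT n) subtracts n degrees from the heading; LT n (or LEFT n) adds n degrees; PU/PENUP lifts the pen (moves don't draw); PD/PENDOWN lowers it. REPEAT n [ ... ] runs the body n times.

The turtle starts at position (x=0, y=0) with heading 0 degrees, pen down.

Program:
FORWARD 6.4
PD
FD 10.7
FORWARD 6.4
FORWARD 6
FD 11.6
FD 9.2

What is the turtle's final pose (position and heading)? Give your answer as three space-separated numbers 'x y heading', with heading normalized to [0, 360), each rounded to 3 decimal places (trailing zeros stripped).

Answer: 50.3 0 0

Derivation:
Executing turtle program step by step:
Start: pos=(0,0), heading=0, pen down
FD 6.4: (0,0) -> (6.4,0) [heading=0, draw]
PD: pen down
FD 10.7: (6.4,0) -> (17.1,0) [heading=0, draw]
FD 6.4: (17.1,0) -> (23.5,0) [heading=0, draw]
FD 6: (23.5,0) -> (29.5,0) [heading=0, draw]
FD 11.6: (29.5,0) -> (41.1,0) [heading=0, draw]
FD 9.2: (41.1,0) -> (50.3,0) [heading=0, draw]
Final: pos=(50.3,0), heading=0, 6 segment(s) drawn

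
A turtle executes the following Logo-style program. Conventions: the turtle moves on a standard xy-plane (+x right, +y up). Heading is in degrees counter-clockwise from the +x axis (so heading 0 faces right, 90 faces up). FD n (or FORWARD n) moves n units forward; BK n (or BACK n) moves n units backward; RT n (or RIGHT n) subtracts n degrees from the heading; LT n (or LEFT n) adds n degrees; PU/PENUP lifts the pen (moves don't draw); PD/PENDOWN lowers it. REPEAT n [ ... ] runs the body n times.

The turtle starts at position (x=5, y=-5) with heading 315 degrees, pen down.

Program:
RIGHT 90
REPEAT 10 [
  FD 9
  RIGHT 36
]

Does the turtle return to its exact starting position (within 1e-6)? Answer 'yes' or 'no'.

Answer: yes

Derivation:
Executing turtle program step by step:
Start: pos=(5,-5), heading=315, pen down
RT 90: heading 315 -> 225
REPEAT 10 [
  -- iteration 1/10 --
  FD 9: (5,-5) -> (-1.364,-11.364) [heading=225, draw]
  RT 36: heading 225 -> 189
  -- iteration 2/10 --
  FD 9: (-1.364,-11.364) -> (-10.253,-12.772) [heading=189, draw]
  RT 36: heading 189 -> 153
  -- iteration 3/10 --
  FD 9: (-10.253,-12.772) -> (-18.272,-8.686) [heading=153, draw]
  RT 36: heading 153 -> 117
  -- iteration 4/10 --
  FD 9: (-18.272,-8.686) -> (-22.358,-0.667) [heading=117, draw]
  RT 36: heading 117 -> 81
  -- iteration 5/10 --
  FD 9: (-22.358,-0.667) -> (-20.95,8.222) [heading=81, draw]
  RT 36: heading 81 -> 45
  -- iteration 6/10 --
  FD 9: (-20.95,8.222) -> (-14.586,14.586) [heading=45, draw]
  RT 36: heading 45 -> 9
  -- iteration 7/10 --
  FD 9: (-14.586,14.586) -> (-5.697,15.994) [heading=9, draw]
  RT 36: heading 9 -> 333
  -- iteration 8/10 --
  FD 9: (-5.697,15.994) -> (2.322,11.908) [heading=333, draw]
  RT 36: heading 333 -> 297
  -- iteration 9/10 --
  FD 9: (2.322,11.908) -> (6.408,3.889) [heading=297, draw]
  RT 36: heading 297 -> 261
  -- iteration 10/10 --
  FD 9: (6.408,3.889) -> (5,-5) [heading=261, draw]
  RT 36: heading 261 -> 225
]
Final: pos=(5,-5), heading=225, 10 segment(s) drawn

Start position: (5, -5)
Final position: (5, -5)
Distance = 0; < 1e-6 -> CLOSED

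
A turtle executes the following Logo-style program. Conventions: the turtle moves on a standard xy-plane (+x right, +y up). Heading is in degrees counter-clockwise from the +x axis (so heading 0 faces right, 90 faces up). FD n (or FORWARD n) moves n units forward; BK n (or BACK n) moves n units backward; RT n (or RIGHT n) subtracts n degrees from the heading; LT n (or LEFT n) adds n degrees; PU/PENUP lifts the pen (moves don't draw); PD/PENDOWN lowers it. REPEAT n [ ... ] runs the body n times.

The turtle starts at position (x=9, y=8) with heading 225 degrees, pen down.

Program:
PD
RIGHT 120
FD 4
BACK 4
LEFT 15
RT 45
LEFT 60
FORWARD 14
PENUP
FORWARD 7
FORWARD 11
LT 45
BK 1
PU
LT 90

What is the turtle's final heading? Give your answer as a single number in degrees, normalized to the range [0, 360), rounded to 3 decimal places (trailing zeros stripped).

Executing turtle program step by step:
Start: pos=(9,8), heading=225, pen down
PD: pen down
RT 120: heading 225 -> 105
FD 4: (9,8) -> (7.965,11.864) [heading=105, draw]
BK 4: (7.965,11.864) -> (9,8) [heading=105, draw]
LT 15: heading 105 -> 120
RT 45: heading 120 -> 75
LT 60: heading 75 -> 135
FD 14: (9,8) -> (-0.899,17.899) [heading=135, draw]
PU: pen up
FD 7: (-0.899,17.899) -> (-5.849,22.849) [heading=135, move]
FD 11: (-5.849,22.849) -> (-13.627,30.627) [heading=135, move]
LT 45: heading 135 -> 180
BK 1: (-13.627,30.627) -> (-12.627,30.627) [heading=180, move]
PU: pen up
LT 90: heading 180 -> 270
Final: pos=(-12.627,30.627), heading=270, 3 segment(s) drawn

Answer: 270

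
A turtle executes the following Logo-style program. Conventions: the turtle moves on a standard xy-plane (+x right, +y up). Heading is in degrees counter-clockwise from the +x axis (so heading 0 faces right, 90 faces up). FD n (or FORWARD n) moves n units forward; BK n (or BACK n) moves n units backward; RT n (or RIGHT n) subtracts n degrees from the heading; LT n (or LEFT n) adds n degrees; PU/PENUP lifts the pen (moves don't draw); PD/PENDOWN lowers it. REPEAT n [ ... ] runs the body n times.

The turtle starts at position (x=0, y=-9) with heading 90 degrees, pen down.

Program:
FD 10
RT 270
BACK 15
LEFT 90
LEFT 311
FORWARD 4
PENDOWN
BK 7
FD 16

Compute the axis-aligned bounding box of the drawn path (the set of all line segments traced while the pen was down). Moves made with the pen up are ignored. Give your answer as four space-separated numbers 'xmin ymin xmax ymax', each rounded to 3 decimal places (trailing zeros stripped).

Executing turtle program step by step:
Start: pos=(0,-9), heading=90, pen down
FD 10: (0,-9) -> (0,1) [heading=90, draw]
RT 270: heading 90 -> 180
BK 15: (0,1) -> (15,1) [heading=180, draw]
LT 90: heading 180 -> 270
LT 311: heading 270 -> 221
FD 4: (15,1) -> (11.981,-1.624) [heading=221, draw]
PD: pen down
BK 7: (11.981,-1.624) -> (17.264,2.968) [heading=221, draw]
FD 16: (17.264,2.968) -> (5.189,-7.529) [heading=221, draw]
Final: pos=(5.189,-7.529), heading=221, 5 segment(s) drawn

Segment endpoints: x in {0, 0, 5.189, 11.981, 15, 17.264}, y in {-9, -7.529, -1.624, 1, 1, 2.968}
xmin=0, ymin=-9, xmax=17.264, ymax=2.968

Answer: 0 -9 17.264 2.968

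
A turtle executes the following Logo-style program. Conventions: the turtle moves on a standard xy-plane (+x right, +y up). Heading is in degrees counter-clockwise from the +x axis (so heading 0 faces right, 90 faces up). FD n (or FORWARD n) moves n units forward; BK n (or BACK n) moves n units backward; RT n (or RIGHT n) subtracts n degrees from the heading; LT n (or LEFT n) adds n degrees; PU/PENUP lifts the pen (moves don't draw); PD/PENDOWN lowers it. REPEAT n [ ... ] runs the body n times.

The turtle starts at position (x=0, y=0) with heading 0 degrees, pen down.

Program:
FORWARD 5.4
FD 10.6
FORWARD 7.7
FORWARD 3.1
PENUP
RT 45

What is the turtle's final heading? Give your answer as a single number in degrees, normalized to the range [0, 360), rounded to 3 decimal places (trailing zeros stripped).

Executing turtle program step by step:
Start: pos=(0,0), heading=0, pen down
FD 5.4: (0,0) -> (5.4,0) [heading=0, draw]
FD 10.6: (5.4,0) -> (16,0) [heading=0, draw]
FD 7.7: (16,0) -> (23.7,0) [heading=0, draw]
FD 3.1: (23.7,0) -> (26.8,0) [heading=0, draw]
PU: pen up
RT 45: heading 0 -> 315
Final: pos=(26.8,0), heading=315, 4 segment(s) drawn

Answer: 315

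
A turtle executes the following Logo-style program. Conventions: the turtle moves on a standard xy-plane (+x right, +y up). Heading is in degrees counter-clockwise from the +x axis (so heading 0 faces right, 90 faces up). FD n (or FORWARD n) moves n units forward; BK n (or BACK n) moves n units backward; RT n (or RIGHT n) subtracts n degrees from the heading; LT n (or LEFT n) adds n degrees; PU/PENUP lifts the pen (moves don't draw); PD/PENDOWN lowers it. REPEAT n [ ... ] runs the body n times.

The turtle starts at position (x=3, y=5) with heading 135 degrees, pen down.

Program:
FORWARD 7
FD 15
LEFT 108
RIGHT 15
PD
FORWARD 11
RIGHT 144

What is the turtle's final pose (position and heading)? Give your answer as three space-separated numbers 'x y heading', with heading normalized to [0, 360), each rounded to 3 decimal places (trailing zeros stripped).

Answer: -19.917 12.382 84

Derivation:
Executing turtle program step by step:
Start: pos=(3,5), heading=135, pen down
FD 7: (3,5) -> (-1.95,9.95) [heading=135, draw]
FD 15: (-1.95,9.95) -> (-12.556,20.556) [heading=135, draw]
LT 108: heading 135 -> 243
RT 15: heading 243 -> 228
PD: pen down
FD 11: (-12.556,20.556) -> (-19.917,12.382) [heading=228, draw]
RT 144: heading 228 -> 84
Final: pos=(-19.917,12.382), heading=84, 3 segment(s) drawn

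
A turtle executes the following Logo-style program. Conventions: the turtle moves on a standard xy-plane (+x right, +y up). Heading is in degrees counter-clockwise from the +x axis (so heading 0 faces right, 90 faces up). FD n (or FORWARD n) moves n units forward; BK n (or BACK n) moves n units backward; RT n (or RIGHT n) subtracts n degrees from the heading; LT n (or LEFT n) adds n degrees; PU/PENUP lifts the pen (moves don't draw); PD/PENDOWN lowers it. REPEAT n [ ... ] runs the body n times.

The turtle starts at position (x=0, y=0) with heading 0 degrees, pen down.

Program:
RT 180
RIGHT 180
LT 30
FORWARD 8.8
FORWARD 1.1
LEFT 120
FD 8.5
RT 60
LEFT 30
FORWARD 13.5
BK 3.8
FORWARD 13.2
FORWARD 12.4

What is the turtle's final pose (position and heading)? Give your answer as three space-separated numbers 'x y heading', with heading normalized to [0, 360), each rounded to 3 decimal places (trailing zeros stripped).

Answer: -16.438 39.771 120

Derivation:
Executing turtle program step by step:
Start: pos=(0,0), heading=0, pen down
RT 180: heading 0 -> 180
RT 180: heading 180 -> 0
LT 30: heading 0 -> 30
FD 8.8: (0,0) -> (7.621,4.4) [heading=30, draw]
FD 1.1: (7.621,4.4) -> (8.574,4.95) [heading=30, draw]
LT 120: heading 30 -> 150
FD 8.5: (8.574,4.95) -> (1.212,9.2) [heading=150, draw]
RT 60: heading 150 -> 90
LT 30: heading 90 -> 120
FD 13.5: (1.212,9.2) -> (-5.538,20.891) [heading=120, draw]
BK 3.8: (-5.538,20.891) -> (-3.638,17.6) [heading=120, draw]
FD 13.2: (-3.638,17.6) -> (-10.238,29.032) [heading=120, draw]
FD 12.4: (-10.238,29.032) -> (-16.438,39.771) [heading=120, draw]
Final: pos=(-16.438,39.771), heading=120, 7 segment(s) drawn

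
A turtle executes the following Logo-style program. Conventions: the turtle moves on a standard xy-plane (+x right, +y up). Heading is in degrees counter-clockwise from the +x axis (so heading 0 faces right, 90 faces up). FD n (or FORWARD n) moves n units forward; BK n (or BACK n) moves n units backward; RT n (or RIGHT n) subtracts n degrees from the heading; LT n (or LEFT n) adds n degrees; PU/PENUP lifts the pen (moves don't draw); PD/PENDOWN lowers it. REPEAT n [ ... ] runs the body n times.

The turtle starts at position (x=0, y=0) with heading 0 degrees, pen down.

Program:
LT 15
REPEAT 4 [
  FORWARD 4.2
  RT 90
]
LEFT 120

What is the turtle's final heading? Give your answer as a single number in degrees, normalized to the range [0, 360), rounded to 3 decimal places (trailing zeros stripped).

Executing turtle program step by step:
Start: pos=(0,0), heading=0, pen down
LT 15: heading 0 -> 15
REPEAT 4 [
  -- iteration 1/4 --
  FD 4.2: (0,0) -> (4.057,1.087) [heading=15, draw]
  RT 90: heading 15 -> 285
  -- iteration 2/4 --
  FD 4.2: (4.057,1.087) -> (5.144,-2.97) [heading=285, draw]
  RT 90: heading 285 -> 195
  -- iteration 3/4 --
  FD 4.2: (5.144,-2.97) -> (1.087,-4.057) [heading=195, draw]
  RT 90: heading 195 -> 105
  -- iteration 4/4 --
  FD 4.2: (1.087,-4.057) -> (0,0) [heading=105, draw]
  RT 90: heading 105 -> 15
]
LT 120: heading 15 -> 135
Final: pos=(0,0), heading=135, 4 segment(s) drawn

Answer: 135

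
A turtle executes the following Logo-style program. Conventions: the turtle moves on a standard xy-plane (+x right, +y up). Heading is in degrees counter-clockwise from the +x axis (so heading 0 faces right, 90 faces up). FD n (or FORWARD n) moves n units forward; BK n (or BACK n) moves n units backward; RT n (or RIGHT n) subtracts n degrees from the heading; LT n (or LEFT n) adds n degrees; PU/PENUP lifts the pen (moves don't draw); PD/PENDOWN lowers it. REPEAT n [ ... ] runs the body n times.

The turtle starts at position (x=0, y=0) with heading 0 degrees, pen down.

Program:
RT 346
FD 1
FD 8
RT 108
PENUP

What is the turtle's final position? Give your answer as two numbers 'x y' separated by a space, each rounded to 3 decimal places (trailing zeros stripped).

Executing turtle program step by step:
Start: pos=(0,0), heading=0, pen down
RT 346: heading 0 -> 14
FD 1: (0,0) -> (0.97,0.242) [heading=14, draw]
FD 8: (0.97,0.242) -> (8.733,2.177) [heading=14, draw]
RT 108: heading 14 -> 266
PU: pen up
Final: pos=(8.733,2.177), heading=266, 2 segment(s) drawn

Answer: 8.733 2.177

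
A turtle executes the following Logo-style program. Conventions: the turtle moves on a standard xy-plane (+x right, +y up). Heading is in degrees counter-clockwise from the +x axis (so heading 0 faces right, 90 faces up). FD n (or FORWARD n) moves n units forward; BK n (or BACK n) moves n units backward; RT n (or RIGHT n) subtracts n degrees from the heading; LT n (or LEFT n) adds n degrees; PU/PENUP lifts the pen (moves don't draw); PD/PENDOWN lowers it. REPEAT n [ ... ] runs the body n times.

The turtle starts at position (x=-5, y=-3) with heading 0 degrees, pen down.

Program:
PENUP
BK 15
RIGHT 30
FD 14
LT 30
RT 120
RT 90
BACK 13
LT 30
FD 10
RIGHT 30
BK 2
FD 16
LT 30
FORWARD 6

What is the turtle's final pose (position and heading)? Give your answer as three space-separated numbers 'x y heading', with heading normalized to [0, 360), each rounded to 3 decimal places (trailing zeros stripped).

Executing turtle program step by step:
Start: pos=(-5,-3), heading=0, pen down
PU: pen up
BK 15: (-5,-3) -> (-20,-3) [heading=0, move]
RT 30: heading 0 -> 330
FD 14: (-20,-3) -> (-7.876,-10) [heading=330, move]
LT 30: heading 330 -> 0
RT 120: heading 0 -> 240
RT 90: heading 240 -> 150
BK 13: (-7.876,-10) -> (3.383,-16.5) [heading=150, move]
LT 30: heading 150 -> 180
FD 10: (3.383,-16.5) -> (-6.617,-16.5) [heading=180, move]
RT 30: heading 180 -> 150
BK 2: (-6.617,-16.5) -> (-4.885,-17.5) [heading=150, move]
FD 16: (-4.885,-17.5) -> (-18.742,-9.5) [heading=150, move]
LT 30: heading 150 -> 180
FD 6: (-18.742,-9.5) -> (-24.742,-9.5) [heading=180, move]
Final: pos=(-24.742,-9.5), heading=180, 0 segment(s) drawn

Answer: -24.742 -9.5 180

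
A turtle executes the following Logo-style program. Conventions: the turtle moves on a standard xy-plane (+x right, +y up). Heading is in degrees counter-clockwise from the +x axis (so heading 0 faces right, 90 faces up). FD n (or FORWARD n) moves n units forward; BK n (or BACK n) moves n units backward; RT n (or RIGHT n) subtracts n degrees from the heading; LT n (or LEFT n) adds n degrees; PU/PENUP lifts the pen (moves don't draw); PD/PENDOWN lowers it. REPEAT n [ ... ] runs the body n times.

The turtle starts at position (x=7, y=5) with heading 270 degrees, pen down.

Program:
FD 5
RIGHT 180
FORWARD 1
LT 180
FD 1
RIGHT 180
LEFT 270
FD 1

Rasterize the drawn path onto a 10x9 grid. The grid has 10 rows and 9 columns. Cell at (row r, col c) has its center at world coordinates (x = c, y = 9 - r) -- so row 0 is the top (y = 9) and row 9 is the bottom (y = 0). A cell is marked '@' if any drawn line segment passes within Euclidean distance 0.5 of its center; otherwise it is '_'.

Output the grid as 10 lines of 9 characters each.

Answer: _________
_________
_________
_________
_______@_
_______@_
_______@_
_______@_
_______@_
_______@@

Derivation:
Segment 0: (7,5) -> (7,0)
Segment 1: (7,0) -> (7,1)
Segment 2: (7,1) -> (7,0)
Segment 3: (7,0) -> (8,-0)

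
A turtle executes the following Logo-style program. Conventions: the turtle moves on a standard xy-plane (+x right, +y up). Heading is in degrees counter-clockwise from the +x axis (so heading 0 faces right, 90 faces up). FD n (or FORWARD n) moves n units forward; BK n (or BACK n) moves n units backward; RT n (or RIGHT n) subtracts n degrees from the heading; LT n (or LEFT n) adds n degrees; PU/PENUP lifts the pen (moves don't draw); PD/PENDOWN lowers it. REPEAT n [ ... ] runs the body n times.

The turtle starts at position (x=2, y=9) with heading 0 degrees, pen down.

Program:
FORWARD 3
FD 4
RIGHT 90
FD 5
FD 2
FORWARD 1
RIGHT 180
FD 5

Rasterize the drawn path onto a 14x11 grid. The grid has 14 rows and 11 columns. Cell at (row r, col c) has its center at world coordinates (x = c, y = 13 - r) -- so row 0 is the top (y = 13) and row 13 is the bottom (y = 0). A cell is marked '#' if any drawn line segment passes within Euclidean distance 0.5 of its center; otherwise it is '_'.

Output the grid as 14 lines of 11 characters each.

Answer: ___________
___________
___________
___________
__########_
_________#_
_________#_
_________#_
_________#_
_________#_
_________#_
_________#_
_________#_
___________

Derivation:
Segment 0: (2,9) -> (5,9)
Segment 1: (5,9) -> (9,9)
Segment 2: (9,9) -> (9,4)
Segment 3: (9,4) -> (9,2)
Segment 4: (9,2) -> (9,1)
Segment 5: (9,1) -> (9,6)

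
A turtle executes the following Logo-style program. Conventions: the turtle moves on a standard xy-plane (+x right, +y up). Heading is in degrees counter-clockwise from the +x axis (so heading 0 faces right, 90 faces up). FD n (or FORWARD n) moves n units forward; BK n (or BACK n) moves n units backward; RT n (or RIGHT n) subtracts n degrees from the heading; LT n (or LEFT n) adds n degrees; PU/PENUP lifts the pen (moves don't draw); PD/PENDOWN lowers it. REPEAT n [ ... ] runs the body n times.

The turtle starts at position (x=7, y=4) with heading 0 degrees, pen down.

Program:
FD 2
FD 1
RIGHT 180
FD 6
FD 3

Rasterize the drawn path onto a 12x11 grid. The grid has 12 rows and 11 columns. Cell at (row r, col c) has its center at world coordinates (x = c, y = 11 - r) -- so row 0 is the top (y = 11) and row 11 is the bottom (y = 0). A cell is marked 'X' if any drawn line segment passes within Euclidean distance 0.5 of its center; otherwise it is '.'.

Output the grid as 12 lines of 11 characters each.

Segment 0: (7,4) -> (9,4)
Segment 1: (9,4) -> (10,4)
Segment 2: (10,4) -> (4,4)
Segment 3: (4,4) -> (1,4)

Answer: ...........
...........
...........
...........
...........
...........
...........
.XXXXXXXXXX
...........
...........
...........
...........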